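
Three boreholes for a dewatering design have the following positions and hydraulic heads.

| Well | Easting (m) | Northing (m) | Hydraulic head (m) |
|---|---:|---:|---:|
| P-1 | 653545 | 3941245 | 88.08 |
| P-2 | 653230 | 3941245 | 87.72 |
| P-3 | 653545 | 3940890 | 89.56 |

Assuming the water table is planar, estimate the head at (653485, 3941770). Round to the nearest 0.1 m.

85.8 m

∂h/∂x = (87.72 − 88.08) / (653230 − 653545) = +0.001143
∂h/∂y = (89.56 − 88.08) / (3940890 − 3941245) = -0.004169
h(653485, 3941770) = 88.08 + (+0.001143)·(-60) + (-0.004169)·(525) = 88.08 -0.069 -2.189 = 85.823 m.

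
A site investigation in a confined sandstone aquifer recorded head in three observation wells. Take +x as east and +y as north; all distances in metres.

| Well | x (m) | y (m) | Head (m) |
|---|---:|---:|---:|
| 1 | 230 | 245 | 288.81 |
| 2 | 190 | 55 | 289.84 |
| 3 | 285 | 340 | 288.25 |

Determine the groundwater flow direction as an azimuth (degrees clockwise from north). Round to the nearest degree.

014°

With h = a·x + b·y + c and 1 as origin, the differences give:
  (-40)·a + (-190)·b = +1.03
  55·a + 95·b = -0.56
Eliminate b (×95 and ×(-190), subtract): 6650·a = -8.550 → a = ∂h/∂x = -0.001286
Back-substitute: b = ∂h/∂y = -0.005150.
Flow direction (−∇h) has components (+0.001286 E, +0.005150 N).
Azimuth = atan2(E, N) = atan2(+0.001286, +0.005150) = 14.0° ≈ 014°.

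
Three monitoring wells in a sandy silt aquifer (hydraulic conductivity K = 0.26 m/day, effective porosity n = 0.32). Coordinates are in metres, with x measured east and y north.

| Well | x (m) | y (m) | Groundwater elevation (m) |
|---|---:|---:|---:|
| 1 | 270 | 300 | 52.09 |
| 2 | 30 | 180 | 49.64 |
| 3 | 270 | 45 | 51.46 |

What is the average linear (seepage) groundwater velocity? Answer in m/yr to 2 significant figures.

2.8 m/yr

Three-point gradient (reference 1): Δ to 2 = (-240, -120, -2.45), Δ to 3 = (0, -255, -0.63).
∂h/∂x = +0.008973, ∂h/∂y = +0.002471 (det = 61200).
|∇h| = √(0.008973² + 0.002471²) = 0.009307
Seepage velocity v = K·i/n = 0.26 × 0.009307 / 0.32 = 0.007562 m/day = 2.762 m/yr.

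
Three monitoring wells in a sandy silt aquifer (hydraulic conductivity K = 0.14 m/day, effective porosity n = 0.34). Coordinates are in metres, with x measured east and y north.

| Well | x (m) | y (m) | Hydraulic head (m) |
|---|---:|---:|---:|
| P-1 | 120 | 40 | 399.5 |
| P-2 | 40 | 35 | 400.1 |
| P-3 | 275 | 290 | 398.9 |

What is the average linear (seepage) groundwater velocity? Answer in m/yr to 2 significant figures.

Differences from P-1: to P-2 (Δx, Δy, Δh) = (-80, -5, +0.6); to P-3 = (155, 250, -0.6).
Determinant of the coordinate differences = (-80)·250 − 155·(-5) = -19225.
∂h/∂x = [(+0.6)·250 − (-0.6)·(-5)] / -19225 = -0.007646
∂h/∂y = [(-80)·(-0.6) − 155·(+0.6)] / -19225 = +0.002341
|∇h| = √(-0.007646² + 0.002341²) = 0.007996
Seepage velocity v = K·i/n = 0.14 × 0.007996 / 0.34 = 0.003292 m/day = 1.202 m/yr.

1.2 m/yr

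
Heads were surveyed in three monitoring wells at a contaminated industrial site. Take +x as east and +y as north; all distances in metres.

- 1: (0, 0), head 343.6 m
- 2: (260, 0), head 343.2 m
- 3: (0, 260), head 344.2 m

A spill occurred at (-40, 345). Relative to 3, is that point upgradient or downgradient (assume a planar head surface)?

∂h/∂x = (343.2 − 343.6) / (260 − 0) = -0.001538
∂h/∂y = (344.2 − 343.6) / (260 − 0) = +0.002308
Head at (-40, 345) = 343.6 + (-0.001538)·(-40) + (+0.002308)·(345) = 344.46 m.
That is higher than the 344.2 m at 3, so the point is upgradient.

upgradient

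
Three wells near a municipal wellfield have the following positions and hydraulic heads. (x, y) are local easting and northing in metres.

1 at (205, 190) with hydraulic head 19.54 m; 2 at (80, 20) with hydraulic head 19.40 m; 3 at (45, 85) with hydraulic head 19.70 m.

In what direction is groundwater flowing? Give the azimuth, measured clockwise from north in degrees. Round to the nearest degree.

135°

Three-point gradient (reference 1): Δ to 2 = (-125, -170, -0.14), Δ to 3 = (-160, -105, +0.16).
∂h/∂x = -0.002977, ∂h/∂y = +0.003012 (det = -14075).
Flow direction (−∇h) has components (+0.002977 E, -0.003012 N).
Azimuth = atan2(E, N) = atan2(+0.002977, -0.003012) = 135.3° ≈ 135°.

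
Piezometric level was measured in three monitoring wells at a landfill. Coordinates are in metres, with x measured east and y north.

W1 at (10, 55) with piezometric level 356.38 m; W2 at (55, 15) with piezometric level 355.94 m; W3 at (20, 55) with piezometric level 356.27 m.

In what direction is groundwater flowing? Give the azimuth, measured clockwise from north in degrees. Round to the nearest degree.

083°

Three-point gradient (reference W1): Δ to W2 = (45, -40, -0.44), Δ to W3 = (10, 0, -0.11).
∂h/∂x = -0.01100, ∂h/∂y = -0.001375 (det = 400).
Flow direction (−∇h) has components (+0.01100 E, +0.001375 N).
Azimuth = atan2(E, N) = atan2(+0.01100, +0.001375) = 82.9° ≈ 083°.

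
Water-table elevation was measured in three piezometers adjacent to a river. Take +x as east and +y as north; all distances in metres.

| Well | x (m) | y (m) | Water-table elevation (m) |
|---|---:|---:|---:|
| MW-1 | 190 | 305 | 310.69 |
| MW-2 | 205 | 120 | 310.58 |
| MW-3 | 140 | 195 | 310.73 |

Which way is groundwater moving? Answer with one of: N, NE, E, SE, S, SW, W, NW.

E

Taking MW-1 as reference: MW-2−MW-1 = (15, -185, -0.11); MW-3−MW-1 = (-50, -110, +0.04).
Determinant of the coordinate differences = 15·(-110) − (-50)·(-185) = -10900.
∂h/∂x = [(-0.11)·(-110) − (+0.04)·(-185)] / -10900 = -0.001789
∂h/∂y = [15·(+0.04) − (-50)·(-0.11)] / -10900 = +0.0004495
Flow = −∇h = (+0.001789 east, -0.0004495 north), which points east.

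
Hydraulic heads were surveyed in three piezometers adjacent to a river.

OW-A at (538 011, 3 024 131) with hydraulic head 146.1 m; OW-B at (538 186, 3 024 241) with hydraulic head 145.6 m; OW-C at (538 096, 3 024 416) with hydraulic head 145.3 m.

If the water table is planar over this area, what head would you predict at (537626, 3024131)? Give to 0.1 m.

146.6 m

Taking OW-A as reference: OW-B−OW-A = (175, 110, -0.5); OW-C−OW-A = (85, 285, -0.8).
Determinant of the coordinate differences = 175·285 − 85·110 = 40525.
∂h/∂x = [(-0.5)·285 − (-0.8)·110] / 40525 = -0.001345
∂h/∂y = [175·(-0.8) − 85·(-0.5)] / 40525 = -0.002406
h(537626, 3024131) = 146.1 + (-0.001345)·(-385) + (-0.002406)·(0) = 146.1 +0.518 -0.000 = 146.618 m.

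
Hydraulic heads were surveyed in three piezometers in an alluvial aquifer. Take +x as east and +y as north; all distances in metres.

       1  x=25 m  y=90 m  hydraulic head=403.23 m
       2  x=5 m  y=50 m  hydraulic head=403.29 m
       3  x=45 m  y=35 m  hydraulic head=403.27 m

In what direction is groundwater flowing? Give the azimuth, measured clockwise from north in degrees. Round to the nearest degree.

Differences from 1: to 2 (Δx, Δy, Δh) = (-20, -40, +0.06); to 3 = (20, -55, +0.04).
Solve a·Δx + b·Δy = Δh: det = (-20)·(-55) − 20·(-40) = 1900.
∂h/∂x = [(+0.06)·(-55) − (+0.04)·(-40)] / 1900 = -0.0008947
∂h/∂y = [(-20)·(+0.04) − 20·(+0.06)] / 1900 = -0.001053
Flow direction (−∇h) has components (+0.0008947 E, +0.001053 N).
Azimuth = atan2(E, N) = atan2(+0.0008947, +0.001053) = 40.4° ≈ 040°.

040°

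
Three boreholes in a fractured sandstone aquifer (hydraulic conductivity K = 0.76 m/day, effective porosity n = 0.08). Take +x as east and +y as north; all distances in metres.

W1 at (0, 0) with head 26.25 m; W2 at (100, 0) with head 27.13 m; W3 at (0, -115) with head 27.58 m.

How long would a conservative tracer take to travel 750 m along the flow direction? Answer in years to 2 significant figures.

15 years

∂h/∂x = (27.13 − 26.25) / (100 − 0) = +0.008800
∂h/∂y = (27.58 − 26.25) / (-115 − 0) = -0.01157
|∇h| = √(0.008800² + -0.01157²) = 0.01454
Seepage velocity v = K·i/n = 0.76 × 0.01454 / 0.08 = 0.1381 m/day.
t = 750 / 0.1381 = 5431 days = 14.9 years.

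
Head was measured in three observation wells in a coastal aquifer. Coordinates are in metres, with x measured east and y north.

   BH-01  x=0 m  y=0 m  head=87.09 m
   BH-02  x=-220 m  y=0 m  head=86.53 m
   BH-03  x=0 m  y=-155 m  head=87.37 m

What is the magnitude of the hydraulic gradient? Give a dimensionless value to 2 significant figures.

0.0031

∂h/∂x = (86.53 − 87.09) / (-220 − 0) = +0.002545
∂h/∂y = (87.37 − 87.09) / (-155 − 0) = -0.001806
|∇h| = √(0.002545² + -0.001806²) = 0.003121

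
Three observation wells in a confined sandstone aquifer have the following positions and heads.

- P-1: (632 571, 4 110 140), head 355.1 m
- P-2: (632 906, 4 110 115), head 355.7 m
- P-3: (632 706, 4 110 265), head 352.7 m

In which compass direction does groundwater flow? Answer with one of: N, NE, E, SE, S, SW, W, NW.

N

With h = a·x + b·y + c and P-1 as origin, the differences give:
  335·a + (-25)·b = +0.6
  135·a + 125·b = -2.4
Eliminate b (×125 and ×(-25), subtract): 45250·a = 15.00 → a = ∂h/∂x = +0.0003315
Back-substitute: b = ∂h/∂y = -0.01956.
Flow = −∇h = (-0.0003315 east, +0.01956 north), which points north.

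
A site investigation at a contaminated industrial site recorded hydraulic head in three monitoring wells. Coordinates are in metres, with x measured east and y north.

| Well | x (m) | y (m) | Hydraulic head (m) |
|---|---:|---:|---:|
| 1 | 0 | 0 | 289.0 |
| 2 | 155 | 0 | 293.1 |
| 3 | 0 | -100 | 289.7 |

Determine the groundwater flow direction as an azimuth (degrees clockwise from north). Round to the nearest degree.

∂h/∂x = (293.1 − 289.0) / (155 − 0) = +0.02645
∂h/∂y = (289.7 − 289.0) / (-100 − 0) = -0.007000
Flow direction (−∇h) has components (-0.02645 E, +0.007000 N).
Azimuth = atan2(E, N) = atan2(-0.02645, +0.007000) = 284.8° ≈ 285°.

285°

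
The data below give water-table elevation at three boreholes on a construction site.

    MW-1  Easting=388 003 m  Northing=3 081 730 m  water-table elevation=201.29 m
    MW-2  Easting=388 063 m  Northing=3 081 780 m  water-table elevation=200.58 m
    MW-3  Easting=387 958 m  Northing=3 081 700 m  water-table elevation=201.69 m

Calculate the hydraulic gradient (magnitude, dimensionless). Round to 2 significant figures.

0.018

Taking MW-1 as reference: MW-2−MW-1 = (60, 50, -0.71); MW-3−MW-1 = (-45, -30, +0.40).
Solve a·Δx + b·Δy = Δh: det = 60·(-30) − (-45)·50 = 450.
∂h/∂x = [(-0.71)·(-30) − (+0.40)·50] / 450 = +0.002889
∂h/∂y = [60·(+0.40) − (-45)·(-0.71)] / 450 = -0.01767
|∇h| = √(0.002889² + -0.01767²) = 0.0179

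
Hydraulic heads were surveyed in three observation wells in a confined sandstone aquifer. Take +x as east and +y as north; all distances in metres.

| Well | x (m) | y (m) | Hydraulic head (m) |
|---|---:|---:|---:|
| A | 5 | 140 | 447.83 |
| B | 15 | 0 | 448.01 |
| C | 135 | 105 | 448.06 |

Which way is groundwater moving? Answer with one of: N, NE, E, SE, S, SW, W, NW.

NW

Taking A as reference: B−A = (10, -140, +0.18); C−A = (130, -35, +0.23).
Solve a·Δx + b·Δy = Δh: det = 10·(-35) − 130·(-140) = 17850.
∂h/∂x = [(+0.18)·(-35) − (+0.23)·(-140)] / 17850 = +0.001451
∂h/∂y = [10·(+0.23) − 130·(+0.18)] / 17850 = -0.001182
Flow = −∇h = (-0.001451 east, +0.001182 north), which points northwest.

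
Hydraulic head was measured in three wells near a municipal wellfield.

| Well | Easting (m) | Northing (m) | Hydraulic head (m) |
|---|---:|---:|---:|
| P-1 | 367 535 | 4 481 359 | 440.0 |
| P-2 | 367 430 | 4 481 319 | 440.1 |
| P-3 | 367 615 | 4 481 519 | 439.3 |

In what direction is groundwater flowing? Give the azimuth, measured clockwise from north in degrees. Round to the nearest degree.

Three-point gradient (reference P-1): Δ to P-2 = (-105, -40, +0.1), Δ to P-3 = (80, 160, -0.7).
∂h/∂x = +0.0008824, ∂h/∂y = -0.004816 (det = -13600).
Flow direction (−∇h) has components (-0.0008824 E, +0.004816 N).
Azimuth = atan2(E, N) = atan2(-0.0008824, +0.004816) = 349.6° ≈ 350°.

350°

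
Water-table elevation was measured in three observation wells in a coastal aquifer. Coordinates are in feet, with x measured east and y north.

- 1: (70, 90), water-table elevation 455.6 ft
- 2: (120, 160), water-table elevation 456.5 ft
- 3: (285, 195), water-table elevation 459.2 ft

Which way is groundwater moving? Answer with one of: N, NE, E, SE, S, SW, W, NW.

Taking 1 as reference: 2−1 = (50, 70, +0.9); 3−1 = (215, 105, +3.6).
Solve a·Δx + b·Δy = Δh: det = 50·105 − 215·70 = -9800.
∂h/∂x = [(+0.9)·105 − (+3.6)·70] / -9800 = +0.01607
∂h/∂y = [50·(+3.6) − 215·(+0.9)] / -9800 = +0.001378
Flow = −∇h = (-0.01607 east, -0.001378 north), which points west.

W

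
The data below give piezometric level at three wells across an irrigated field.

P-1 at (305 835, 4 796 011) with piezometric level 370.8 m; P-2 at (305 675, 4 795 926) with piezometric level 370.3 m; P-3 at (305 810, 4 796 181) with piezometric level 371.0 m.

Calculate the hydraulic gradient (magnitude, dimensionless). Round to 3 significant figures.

0.00277

Differences from P-1: to P-2 (Δx, Δy, Δh) = (-160, -85, -0.5); to P-3 = (-25, 170, +0.2).
Determinant of the coordinate differences = (-160)·170 − (-25)·(-85) = -29325.
∂h/∂x = [(-0.5)·170 − (+0.2)·(-85)] / -29325 = +0.002319
∂h/∂y = [(-160)·(+0.2) − (-25)·(-0.5)] / -29325 = +0.001517
|∇h| = √(0.002319² + 0.001517²) = 0.002771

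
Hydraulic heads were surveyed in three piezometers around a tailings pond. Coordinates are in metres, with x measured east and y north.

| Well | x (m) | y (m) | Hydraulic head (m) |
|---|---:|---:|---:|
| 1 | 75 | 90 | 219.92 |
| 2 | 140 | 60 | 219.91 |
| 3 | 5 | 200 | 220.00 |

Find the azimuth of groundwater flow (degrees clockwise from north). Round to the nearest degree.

196°

Three-point gradient (reference 1): Δ to 2 = (65, -30, -0.01), Δ to 3 = (-70, 110, +0.08).
∂h/∂x = +0.0002574, ∂h/∂y = +0.0008911 (det = 5050).
Flow direction (−∇h) has components (-0.0002574 E, -0.0008911 N).
Azimuth = atan2(E, N) = atan2(-0.0002574, -0.0008911) = 196.1° ≈ 196°.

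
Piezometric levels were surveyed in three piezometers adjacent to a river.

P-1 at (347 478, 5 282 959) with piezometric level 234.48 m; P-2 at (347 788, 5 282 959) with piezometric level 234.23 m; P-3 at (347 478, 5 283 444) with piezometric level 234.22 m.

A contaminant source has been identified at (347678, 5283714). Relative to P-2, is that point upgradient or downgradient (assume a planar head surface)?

∂h/∂x = (234.23 − 234.48) / (347788 − 347478) = -0.0008065
∂h/∂y = (234.22 − 234.48) / (5283444 − 5282959) = -0.0005361
Head at (347678, 5283714) = 234.48 + (-0.0008065)·(200) + (-0.0005361)·(755) = 233.91 m.
That is lower than the 234.23 m at P-2, so the point is downgradient.

downgradient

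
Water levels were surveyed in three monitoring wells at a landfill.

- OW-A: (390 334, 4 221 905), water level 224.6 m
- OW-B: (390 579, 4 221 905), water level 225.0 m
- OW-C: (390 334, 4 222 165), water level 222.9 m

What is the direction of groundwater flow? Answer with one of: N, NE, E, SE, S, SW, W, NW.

∂h/∂x = (225.0 − 224.6) / (390579 − 390334) = +0.001633
∂h/∂y = (222.9 − 224.6) / (4222165 − 4221905) = -0.006538
Flow = −∇h = (-0.001633 east, +0.006538 north), which points north.

N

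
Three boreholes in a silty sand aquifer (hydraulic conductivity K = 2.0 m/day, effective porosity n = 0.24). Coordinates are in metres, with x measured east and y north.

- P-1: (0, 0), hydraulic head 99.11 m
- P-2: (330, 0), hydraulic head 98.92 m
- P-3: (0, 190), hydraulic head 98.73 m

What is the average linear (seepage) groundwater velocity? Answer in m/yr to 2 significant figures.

6.3 m/yr

∂h/∂x = (98.92 − 99.11) / (330 − 0) = -0.0005758
∂h/∂y = (98.73 − 99.11) / (190 − 0) = -0.002000
|∇h| = √(-0.0005758² + -0.002000²) = 0.002081
Seepage velocity v = K·i/n = 2.0 × 0.002081 / 0.24 = 0.01734 m/day = 6.333 m/yr.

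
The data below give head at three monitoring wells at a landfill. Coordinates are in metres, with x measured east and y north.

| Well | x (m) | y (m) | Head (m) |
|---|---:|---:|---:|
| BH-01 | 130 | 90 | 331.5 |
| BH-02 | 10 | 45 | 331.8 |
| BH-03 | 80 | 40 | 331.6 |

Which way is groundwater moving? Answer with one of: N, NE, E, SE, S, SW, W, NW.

E

Three-point gradient (reference BH-01): Δ to BH-02 = (-120, -45, +0.3), Δ to BH-03 = (-50, -50, +0.1).
∂h/∂x = -0.002800, ∂h/∂y = +0.0008000 (det = 3750).
Flow = −∇h = (+0.002800 east, -0.0008000 north), which points east.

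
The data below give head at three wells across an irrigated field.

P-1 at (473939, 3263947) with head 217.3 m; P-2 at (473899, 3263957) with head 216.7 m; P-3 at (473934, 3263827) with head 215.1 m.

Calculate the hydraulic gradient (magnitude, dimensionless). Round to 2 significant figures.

With h = a·x + b·y + c and P-1 as origin, the differences give:
  (-40)·a + 10·b = -0.6
  (-5)·a + (-120)·b = -2.2
Eliminate b (×(-120) and ×10, subtract): 4850·a = 94.00 → a = ∂h/∂x = +0.01938
Back-substitute: b = ∂h/∂y = +0.01753.
|∇h| = √(0.01938² + 0.01753²) = 0.02613

0.026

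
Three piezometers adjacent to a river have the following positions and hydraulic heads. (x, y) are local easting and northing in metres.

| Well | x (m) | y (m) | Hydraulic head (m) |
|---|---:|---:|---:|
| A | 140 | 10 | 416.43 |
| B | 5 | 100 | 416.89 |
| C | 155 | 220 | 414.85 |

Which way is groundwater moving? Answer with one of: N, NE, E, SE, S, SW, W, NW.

NE

Taking A as reference: B−A = (-135, 90, +0.46); C−A = (15, 210, -1.58).
Solve a·Δx + b·Δy = Δh: det = (-135)·210 − 15·90 = -29700.
∂h/∂x = [(+0.46)·210 − (-1.58)·90] / -29700 = -0.008040
∂h/∂y = [(-135)·(-1.58) − 15·(+0.46)] / -29700 = -0.006949
Flow = −∇h = (+0.008040 east, +0.006949 north), which points northeast.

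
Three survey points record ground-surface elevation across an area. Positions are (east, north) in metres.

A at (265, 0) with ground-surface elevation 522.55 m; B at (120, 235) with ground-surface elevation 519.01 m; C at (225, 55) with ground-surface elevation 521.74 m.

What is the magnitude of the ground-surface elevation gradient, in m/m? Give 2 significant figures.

With z = a·x + b·y + c and A as origin, the differences give:
  (-145)·a + 235·b = -3.54
  (-40)·a + 55·b = -0.81
Eliminate b (×55 and ×235, subtract): 1425·a = -4.350 → a = ∂z/∂x = -0.003053
Back-substitute: b = ∂z/∂y = -0.01695.
|∇f| = √(-0.003053² + -0.01695²) = 0.01722 m/m

0.017 m/m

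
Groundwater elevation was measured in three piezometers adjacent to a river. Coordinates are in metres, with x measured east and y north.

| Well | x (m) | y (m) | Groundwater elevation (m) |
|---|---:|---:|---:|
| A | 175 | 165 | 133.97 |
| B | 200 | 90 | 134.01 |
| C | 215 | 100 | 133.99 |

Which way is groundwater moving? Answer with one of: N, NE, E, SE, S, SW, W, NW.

NE

Differences from A: to B (Δx, Δy, Δh) = (25, -75, +0.04); to C = (40, -65, +0.02).
Determinant of the coordinate differences = 25·(-65) − 40·(-75) = 1375.
∂h/∂x = [(+0.04)·(-65) − (+0.02)·(-75)] / 1375 = -0.0008000
∂h/∂y = [25·(+0.02) − 40·(+0.04)] / 1375 = -0.0008000
Flow = −∇h = (+0.0008000 east, +0.0008000 north), which points northeast.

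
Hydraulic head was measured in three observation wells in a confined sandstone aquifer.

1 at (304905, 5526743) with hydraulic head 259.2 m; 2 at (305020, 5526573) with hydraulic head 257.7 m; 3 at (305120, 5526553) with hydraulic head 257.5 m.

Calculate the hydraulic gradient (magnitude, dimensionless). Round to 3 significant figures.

Three-point gradient (reference 1): Δ to 2 = (115, -170, -1.5), Δ to 3 = (215, -190, -1.7).
∂h/∂x = -0.0002721, ∂h/∂y = +0.008639 (det = 14700).
|∇h| = √(-0.0002721² + 0.008639²) = 0.008643

0.00864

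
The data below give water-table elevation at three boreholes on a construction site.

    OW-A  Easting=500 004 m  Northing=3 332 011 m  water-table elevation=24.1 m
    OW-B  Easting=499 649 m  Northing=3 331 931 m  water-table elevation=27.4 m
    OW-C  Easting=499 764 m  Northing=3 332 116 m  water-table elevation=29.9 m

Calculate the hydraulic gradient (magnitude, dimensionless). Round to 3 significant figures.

0.0266

Differences from OW-A: to OW-B (Δx, Δy, Δh) = (-355, -80, +3.3); to OW-C = (-240, 105, +5.8).
Determinant of the coordinate differences = (-355)·105 − (-240)·(-80) = -56475.
∂h/∂x = [(+3.3)·105 − (+5.8)·(-80)] / -56475 = -0.01435
∂h/∂y = [(-355)·(+5.8) − (-240)·(+3.3)] / -56475 = +0.02243
|∇h| = √(-0.01435² + 0.02243²) = 0.02663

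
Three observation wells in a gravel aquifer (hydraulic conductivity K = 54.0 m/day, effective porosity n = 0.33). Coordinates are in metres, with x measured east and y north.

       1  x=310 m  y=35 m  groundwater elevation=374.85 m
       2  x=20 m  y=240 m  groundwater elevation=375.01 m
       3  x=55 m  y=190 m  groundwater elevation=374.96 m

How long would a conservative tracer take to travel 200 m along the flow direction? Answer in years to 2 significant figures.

With h = a·x + b·y + c and 1 as origin, the differences give:
  (-290)·a + 205·b = +0.16
  (-255)·a + 155·b = +0.11
Eliminate b (×155 and ×205, subtract): 7325·a = 2.250 → a = ∂h/∂x = +0.0003072
Back-substitute: b = ∂h/∂y = +0.001215.
|∇h| = √(0.0003072² + 0.001215²) = 0.001253
Seepage velocity v = K·i/n = 54.0 × 0.001253 / 0.33 = 0.205 m/day.
t = 200 / 0.205 = 975.6 days = 2.67 years.

2.7 years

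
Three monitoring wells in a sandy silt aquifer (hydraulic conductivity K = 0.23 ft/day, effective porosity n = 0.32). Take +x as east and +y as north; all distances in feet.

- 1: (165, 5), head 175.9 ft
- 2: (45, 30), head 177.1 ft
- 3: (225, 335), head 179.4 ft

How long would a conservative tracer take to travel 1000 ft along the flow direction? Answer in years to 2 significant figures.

Taking 1 as reference: 2−1 = (-120, 25, +1.2); 3−1 = (60, 330, +3.5).
Solve a·Δx + b·Δy = Δh: det = (-120)·330 − 60·25 = -41100.
∂h/∂x = [(+1.2)·330 − (+3.5)·25] / -41100 = -0.007506
∂h/∂y = [(-120)·(+3.5) − 60·(+1.2)] / -41100 = +0.01197
|∇h| = √(-0.007506² + 0.01197²) = 0.01413
Seepage velocity v = K·i/n = 0.23 × 0.01413 / 0.32 = 0.01016 ft/day.
t = 1000 / 0.01016 = 9.843e+04 days = 269 years.

270 years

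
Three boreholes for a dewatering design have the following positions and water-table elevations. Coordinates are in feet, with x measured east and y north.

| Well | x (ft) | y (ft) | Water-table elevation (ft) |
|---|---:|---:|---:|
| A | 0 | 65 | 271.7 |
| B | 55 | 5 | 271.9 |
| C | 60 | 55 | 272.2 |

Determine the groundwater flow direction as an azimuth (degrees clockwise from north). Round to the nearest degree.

Differences from A: to B (Δx, Δy, Δh) = (55, -60, +0.2); to C = (60, -10, +0.5).
Solve a·Δx + b·Δy = Δh: det = 55·(-10) − 60·(-60) = 3050.
∂h/∂x = [(+0.2)·(-10) − (+0.5)·(-60)] / 3050 = +0.009180
∂h/∂y = [55·(+0.5) − 60·(+0.2)] / 3050 = +0.005082
Flow direction (−∇h) has components (-0.009180 E, -0.005082 N).
Azimuth = atan2(E, N) = atan2(-0.009180, -0.005082) = 241.0° ≈ 241°.

241°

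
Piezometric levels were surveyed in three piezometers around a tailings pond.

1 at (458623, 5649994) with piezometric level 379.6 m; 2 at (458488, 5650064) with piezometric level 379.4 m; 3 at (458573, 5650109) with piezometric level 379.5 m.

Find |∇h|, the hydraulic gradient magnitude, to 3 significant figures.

Three-point gradient (reference 1): Δ to 2 = (-135, 70, -0.2), Δ to 3 = (-50, 115, -0.1).
∂h/∂x = +0.001331, ∂h/∂y = -0.0002911 (det = -12025).
|∇h| = √(0.001331² + -0.0002911²) = 0.001362

0.00136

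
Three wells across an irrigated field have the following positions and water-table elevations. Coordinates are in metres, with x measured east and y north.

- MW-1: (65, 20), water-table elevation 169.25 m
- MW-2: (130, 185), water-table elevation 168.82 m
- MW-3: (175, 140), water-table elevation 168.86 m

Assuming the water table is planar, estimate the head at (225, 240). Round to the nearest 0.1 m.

168.6 m

Taking MW-1 as reference: MW-2−MW-1 = (65, 165, -0.43); MW-3−MW-1 = (110, 120, -0.39).
Solve a·Δx + b·Δy = Δh: det = 65·120 − 110·165 = -10350.
∂h/∂x = [(-0.43)·120 − (-0.39)·165] / -10350 = -0.001232
∂h/∂y = [65·(-0.39) − 110·(-0.43)] / -10350 = -0.002121
h(225, 240) = 169.25 + (-0.001232)·(160) + (-0.002121)·(220) = 169.25 -0.197 -0.467 = 168.586 m.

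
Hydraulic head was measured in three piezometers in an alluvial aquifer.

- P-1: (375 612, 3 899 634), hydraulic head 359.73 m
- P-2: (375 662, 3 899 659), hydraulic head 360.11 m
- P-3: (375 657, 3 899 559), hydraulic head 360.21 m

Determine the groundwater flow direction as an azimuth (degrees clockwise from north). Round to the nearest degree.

280°

Differences from P-1: to P-2 (Δx, Δy, Δh) = (50, 25, +0.38); to P-3 = (45, -75, +0.48).
Determinant of the coordinate differences = 50·(-75) − 45·25 = -4875.
∂h/∂x = [(+0.38)·(-75) − (+0.48)·25] / -4875 = +0.008308
∂h/∂y = [50·(+0.48) − 45·(+0.38)] / -4875 = -0.001415
Flow direction (−∇h) has components (-0.008308 E, +0.001415 N).
Azimuth = atan2(E, N) = atan2(-0.008308, +0.001415) = 279.7° ≈ 280°.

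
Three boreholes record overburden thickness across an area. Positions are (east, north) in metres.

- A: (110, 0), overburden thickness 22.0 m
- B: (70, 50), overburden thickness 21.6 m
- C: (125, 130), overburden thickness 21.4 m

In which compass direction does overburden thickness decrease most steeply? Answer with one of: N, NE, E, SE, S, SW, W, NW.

NW

Taking A as reference: B−A = (-40, 50, -0.4); C−A = (15, 130, -0.6).
Solve a·Δx + b·Δy = Δd: det = (-40)·130 − 15·50 = -5950.
∂d/∂x = [(-0.4)·130 − (-0.6)·50] / -5950 = +0.003697
∂d/∂y = [(-40)·(-0.6) − 15·(-0.4)] / -5950 = -0.005042
Steepest decrease is along −∇f = (-0.003697 E, +0.005042 N) → northwest.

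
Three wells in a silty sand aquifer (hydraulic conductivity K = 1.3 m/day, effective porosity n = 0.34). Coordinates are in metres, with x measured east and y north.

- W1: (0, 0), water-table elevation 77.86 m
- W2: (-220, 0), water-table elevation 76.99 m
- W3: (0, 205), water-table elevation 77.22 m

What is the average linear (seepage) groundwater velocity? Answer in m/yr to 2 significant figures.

7.0 m/yr

∂h/∂x = (76.99 − 77.86) / (-220 − 0) = +0.003955
∂h/∂y = (77.22 − 77.86) / (205 − 0) = -0.003122
|∇h| = √(0.003955² + -0.003122²) = 0.005039
Seepage velocity v = K·i/n = 1.3 × 0.005039 / 0.34 = 0.01927 m/day = 7.038 m/yr.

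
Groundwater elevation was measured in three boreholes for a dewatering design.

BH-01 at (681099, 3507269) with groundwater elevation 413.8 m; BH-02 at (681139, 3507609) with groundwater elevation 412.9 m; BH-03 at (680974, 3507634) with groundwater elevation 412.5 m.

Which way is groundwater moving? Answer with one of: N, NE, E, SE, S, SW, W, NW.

Taking BH-01 as reference: BH-02−BH-01 = (40, 340, -0.9); BH-03−BH-01 = (-125, 365, -1.3).
Solve a·Δx + b·Δy = Δh: det = 40·365 − (-125)·340 = 57100.
∂h/∂x = [(-0.9)·365 − (-1.3)·340] / 57100 = +0.001988
∂h/∂y = [40·(-1.3) − (-125)·(-0.9)] / 57100 = -0.002881
Flow = −∇h = (-0.001988 east, +0.002881 north), which points northwest.

NW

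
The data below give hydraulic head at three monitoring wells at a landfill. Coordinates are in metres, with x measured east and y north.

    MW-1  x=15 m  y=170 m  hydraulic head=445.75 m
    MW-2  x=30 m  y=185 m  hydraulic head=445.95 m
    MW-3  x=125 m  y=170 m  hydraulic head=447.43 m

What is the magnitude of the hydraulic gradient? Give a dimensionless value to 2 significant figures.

With h = a·x + b·y + c and MW-1 as origin, the differences give:
  15·a + 15·b = +0.20
  110·a + 0·b = +1.68
Eliminate b (×0 and ×15, subtract): -1650·a = -25.200 → a = ∂h/∂x = +0.01527
Back-substitute: b = ∂h/∂y = -0.001939.
|∇h| = √(0.01527² + -0.001939²) = 0.01539

0.015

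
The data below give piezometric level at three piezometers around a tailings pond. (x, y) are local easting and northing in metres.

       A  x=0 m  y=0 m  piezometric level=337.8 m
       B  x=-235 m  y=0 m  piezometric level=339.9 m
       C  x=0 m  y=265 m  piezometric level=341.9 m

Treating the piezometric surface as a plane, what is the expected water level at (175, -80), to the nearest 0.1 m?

∂h/∂x = (339.9 − 337.8) / (-235 − 0) = -0.008936
∂h/∂y = (341.9 − 337.8) / (265 − 0) = +0.01547
h(175, -80) = 337.8 + (-0.008936)·(175) + (+0.01547)·(-80) = 337.8 -1.564 -1.238 = 334.998 m.

335.0 m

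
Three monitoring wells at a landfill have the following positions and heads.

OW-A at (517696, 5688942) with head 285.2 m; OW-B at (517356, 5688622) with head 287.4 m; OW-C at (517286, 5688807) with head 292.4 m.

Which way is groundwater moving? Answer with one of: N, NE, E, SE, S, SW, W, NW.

Taking OW-A as reference: OW-B−OW-A = (-340, -320, +2.2); OW-C−OW-A = (-410, -135, +7.2).
Determinant of the coordinate differences = (-340)·(-135) − (-410)·(-320) = -85300.
∂h/∂x = [(+2.2)·(-135) − (+7.2)·(-320)] / -85300 = -0.02353
∂h/∂y = [(-340)·(+7.2) − (-410)·(+2.2)] / -85300 = +0.01812
Flow = −∇h = (+0.02353 east, -0.01812 north), which points southeast.

SE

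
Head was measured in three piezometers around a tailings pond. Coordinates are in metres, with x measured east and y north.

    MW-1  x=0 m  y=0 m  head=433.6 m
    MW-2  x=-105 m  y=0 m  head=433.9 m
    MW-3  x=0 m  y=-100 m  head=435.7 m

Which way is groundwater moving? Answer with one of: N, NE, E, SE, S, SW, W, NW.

∂h/∂x = (433.9 − 433.6) / (-105 − 0) = -0.002857
∂h/∂y = (435.7 − 433.6) / (-100 − 0) = -0.02100
Flow = −∇h = (+0.002857 east, +0.02100 north), which points north.

N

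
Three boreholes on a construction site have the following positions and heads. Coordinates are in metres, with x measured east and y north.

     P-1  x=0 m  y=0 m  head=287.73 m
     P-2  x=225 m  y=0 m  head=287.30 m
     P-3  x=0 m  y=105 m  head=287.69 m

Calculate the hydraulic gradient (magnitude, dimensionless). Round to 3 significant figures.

∂h/∂x = (287.30 − 287.73) / (225 − 0) = -0.001911
∂h/∂y = (287.69 − 287.73) / (105 − 0) = -0.0003810
|∇h| = √(-0.001911² + -0.0003810²) = 0.001949

0.00195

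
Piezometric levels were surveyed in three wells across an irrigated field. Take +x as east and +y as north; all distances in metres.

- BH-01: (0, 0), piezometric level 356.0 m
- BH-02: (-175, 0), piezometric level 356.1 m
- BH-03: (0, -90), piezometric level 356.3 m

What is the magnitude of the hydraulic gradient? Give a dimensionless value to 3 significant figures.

0.00338

∂h/∂x = (356.1 − 356.0) / (-175 − 0) = -0.0005714
∂h/∂y = (356.3 − 356.0) / (-90 − 0) = -0.003333
|∇h| = √(-0.0005714² + -0.003333²) = 0.003382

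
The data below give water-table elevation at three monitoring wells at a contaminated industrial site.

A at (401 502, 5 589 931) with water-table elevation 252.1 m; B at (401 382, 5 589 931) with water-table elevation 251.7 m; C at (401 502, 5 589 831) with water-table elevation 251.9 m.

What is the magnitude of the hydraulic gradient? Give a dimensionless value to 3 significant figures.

∂h/∂x = (251.7 − 252.1) / (401382 − 401502) = +0.003333
∂h/∂y = (251.9 − 252.1) / (5589831 − 5589931) = +0.002000
|∇h| = √(0.003333² + 0.002000²) = 0.003887

0.00389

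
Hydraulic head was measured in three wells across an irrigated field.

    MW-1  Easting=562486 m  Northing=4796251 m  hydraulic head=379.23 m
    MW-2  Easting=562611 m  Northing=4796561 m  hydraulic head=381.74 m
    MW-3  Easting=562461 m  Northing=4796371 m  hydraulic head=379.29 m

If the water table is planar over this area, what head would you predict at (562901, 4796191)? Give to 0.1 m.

384.2 m

Differences from MW-1: to MW-2 (Δx, Δy, Δh) = (125, 310, +2.51); to MW-3 = (-25, 120, +0.06).
Solve a·Δx + b·Δy = Δh: det = 125·120 − (-25)·310 = 22750.
∂h/∂x = [(+2.51)·120 − (+0.06)·310] / 22750 = +0.01242
∂h/∂y = [125·(+0.06) − (-25)·(+2.51)] / 22750 = +0.003088
h(562901, 4796191) = 379.23 + (+0.01242)·(415) + (+0.003088)·(-60) = 379.23 +5.155 -0.185 = 384.200 m.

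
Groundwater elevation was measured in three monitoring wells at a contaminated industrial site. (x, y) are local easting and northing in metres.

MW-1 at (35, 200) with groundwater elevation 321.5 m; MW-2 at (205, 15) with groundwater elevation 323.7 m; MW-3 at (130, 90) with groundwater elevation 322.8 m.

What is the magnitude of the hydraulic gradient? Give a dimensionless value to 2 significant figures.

0.011

With h = a·x + b·y + c and MW-1 as origin, the differences give:
  170·a + (-185)·b = +2.2
  95·a + (-110)·b = +1.3
Eliminate b (×(-110) and ×(-185), subtract): -1125·a = -1.50 → a = ∂h/∂x = +0.001333
Back-substitute: b = ∂h/∂y = -0.01067.
|∇h| = √(0.001333² + -0.01067²) = 0.01075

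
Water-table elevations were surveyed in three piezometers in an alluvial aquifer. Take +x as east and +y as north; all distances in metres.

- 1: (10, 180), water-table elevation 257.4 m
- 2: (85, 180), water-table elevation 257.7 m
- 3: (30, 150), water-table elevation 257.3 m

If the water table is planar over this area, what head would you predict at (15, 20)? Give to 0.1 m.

256.5 m

With h = a·x + b·y + c and 1 as origin, the differences give:
  75·a + 0·b = +0.3
  20·a + (-30)·b = -0.1
Eliminate b (×(-30) and ×0, subtract): -2250·a = -9.00 → a = ∂h/∂x = +0.004000
Back-substitute: b = ∂h/∂y = +0.006000.
h(15, 20) = 257.4 + (+0.004000)·(5) + (+0.006000)·(-160) = 257.4 +0.020 -0.960 = 256.460 m.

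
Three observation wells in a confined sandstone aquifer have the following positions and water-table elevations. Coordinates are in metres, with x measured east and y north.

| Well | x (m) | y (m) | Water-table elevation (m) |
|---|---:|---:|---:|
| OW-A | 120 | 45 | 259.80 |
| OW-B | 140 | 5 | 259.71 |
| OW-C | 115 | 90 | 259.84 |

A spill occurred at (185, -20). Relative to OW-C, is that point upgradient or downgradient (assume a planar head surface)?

Taking OW-A as reference: OW-B−OW-A = (20, -40, -0.09); OW-C−OW-A = (-5, 45, +0.04).
Determinant of the coordinate differences = 20·45 − (-5)·(-40) = 700.
∂h/∂x = [(-0.09)·45 − (+0.04)·(-40)] / 700 = -0.003500
∂h/∂y = [20·(+0.04) − (-5)·(-0.09)] / 700 = +0.0005000
Head at (185, -20) = 259.80 + (-0.003500)·(65) + (+0.0005000)·(-65) = 259.54 m.
That is lower than the 259.84 m at OW-C, so the point is downgradient.

downgradient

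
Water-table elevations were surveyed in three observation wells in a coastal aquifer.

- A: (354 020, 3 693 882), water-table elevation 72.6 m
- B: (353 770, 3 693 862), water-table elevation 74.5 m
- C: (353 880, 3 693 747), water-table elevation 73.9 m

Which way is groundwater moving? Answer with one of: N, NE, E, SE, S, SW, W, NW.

Three-point gradient (reference A): Δ to B = (-250, -20, +1.9), Δ to C = (-140, -135, +1.3).
∂h/∂x = -0.007447, ∂h/∂y = -0.001906 (det = 30950).
Flow = −∇h = (+0.007447 east, +0.001906 north), which points east.

E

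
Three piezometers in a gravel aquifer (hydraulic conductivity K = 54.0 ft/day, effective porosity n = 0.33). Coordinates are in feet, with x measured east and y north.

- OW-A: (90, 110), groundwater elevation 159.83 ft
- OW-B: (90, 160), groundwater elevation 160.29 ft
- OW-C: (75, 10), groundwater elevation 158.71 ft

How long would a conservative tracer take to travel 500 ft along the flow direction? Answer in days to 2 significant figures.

Taking OW-A as reference: OW-B−OW-A = (0, 50, +0.46); OW-C−OW-A = (-15, -100, -1.12).
Solve a·Δx + b·Δy = Δh: det = 0·(-100) − (-15)·50 = 750.
∂h/∂x = [(+0.46)·(-100) − (-1.12)·50] / 750 = +0.01333
∂h/∂y = [0·(-1.12) − (-15)·(+0.46)] / 750 = +0.009200
|∇h| = √(0.01333² + 0.009200²) = 0.0162
Seepage velocity v = K·i/n = 54.0 × 0.0162 / 0.33 = 2.651 ft/day.
t = 500 / 2.651 = 188.6 days.

190 days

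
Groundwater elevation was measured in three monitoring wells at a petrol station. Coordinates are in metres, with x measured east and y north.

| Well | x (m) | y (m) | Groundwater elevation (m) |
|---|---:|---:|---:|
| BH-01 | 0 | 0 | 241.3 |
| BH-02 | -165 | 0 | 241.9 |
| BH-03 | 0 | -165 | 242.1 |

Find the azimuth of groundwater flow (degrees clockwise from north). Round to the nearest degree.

037°

∂h/∂x = (241.9 − 241.3) / (-165 − 0) = -0.003636
∂h/∂y = (242.1 − 241.3) / (-165 − 0) = -0.004848
Flow direction (−∇h) has components (+0.003636 E, +0.004848 N).
Azimuth = atan2(E, N) = atan2(+0.003636, +0.004848) = 36.9° ≈ 037°.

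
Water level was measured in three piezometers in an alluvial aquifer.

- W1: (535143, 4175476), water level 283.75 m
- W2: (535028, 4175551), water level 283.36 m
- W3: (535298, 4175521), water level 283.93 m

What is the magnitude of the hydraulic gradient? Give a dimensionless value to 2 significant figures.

With h = a·x + b·y + c and W1 as origin, the differences give:
  (-115)·a + 75·b = -0.39
  155·a + 45·b = +0.18
Eliminate b (×45 and ×75, subtract): -16800·a = -31.050 → a = ∂h/∂x = +0.001848
Back-substitute: b = ∂h/∂y = -0.002366.
|∇h| = √(0.001848² + -0.002366²) = 0.003002

0.0030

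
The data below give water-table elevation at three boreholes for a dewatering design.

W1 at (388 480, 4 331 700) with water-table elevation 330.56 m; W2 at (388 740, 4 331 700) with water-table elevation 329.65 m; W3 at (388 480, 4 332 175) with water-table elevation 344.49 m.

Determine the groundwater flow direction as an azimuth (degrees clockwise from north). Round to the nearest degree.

∂h/∂x = (329.65 − 330.56) / (388740 − 388480) = -0.003500
∂h/∂y = (344.49 − 330.56) / (4332175 − 4331700) = +0.02933
Flow direction (−∇h) has components (+0.003500 E, -0.02933 N).
Azimuth = atan2(E, N) = atan2(+0.003500, -0.02933) = 173.2° ≈ 173°.

173°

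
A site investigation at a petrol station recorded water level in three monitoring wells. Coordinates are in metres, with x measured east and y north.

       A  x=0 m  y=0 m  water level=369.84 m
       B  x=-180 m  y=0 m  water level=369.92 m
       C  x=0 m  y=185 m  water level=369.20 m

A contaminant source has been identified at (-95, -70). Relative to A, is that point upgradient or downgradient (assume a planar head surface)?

upgradient

∂h/∂x = (369.92 − 369.84) / (-180 − 0) = -0.0004444
∂h/∂y = (369.20 − 369.84) / (185 − 0) = -0.003459
Head at (-95, -70) = 369.84 + (-0.0004444)·(-95) + (-0.003459)·(-70) = 370.12 m.
That is higher than the 369.84 m at A, so the point is upgradient.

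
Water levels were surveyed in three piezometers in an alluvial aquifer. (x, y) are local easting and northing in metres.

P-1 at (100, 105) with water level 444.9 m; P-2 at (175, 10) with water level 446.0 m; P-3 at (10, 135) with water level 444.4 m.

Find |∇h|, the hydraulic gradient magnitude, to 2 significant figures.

With h = a·x + b·y + c and P-1 as origin, the differences give:
  75·a + (-95)·b = +1.1
  (-90)·a + 30·b = -0.5
Eliminate b (×30 and ×(-95), subtract): -6300·a = -14.50 → a = ∂h/∂x = +0.002302
Back-substitute: b = ∂h/∂y = -0.009762.
|∇h| = √(0.002302² + -0.009762²) = 0.01003

0.010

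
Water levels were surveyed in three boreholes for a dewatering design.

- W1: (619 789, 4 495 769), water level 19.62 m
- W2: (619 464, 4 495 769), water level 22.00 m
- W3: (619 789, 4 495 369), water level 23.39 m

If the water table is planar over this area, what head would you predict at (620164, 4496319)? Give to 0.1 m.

∂h/∂x = (22.00 − 19.62) / (619464 − 619789) = -0.007323
∂h/∂y = (23.39 − 19.62) / (4495369 − 4495769) = -0.009425
h(620164, 4496319) = 19.62 + (-0.007323)·(375) + (-0.009425)·(550) = 19.62 -2.746 -5.184 = 11.690 m.

11.7 m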